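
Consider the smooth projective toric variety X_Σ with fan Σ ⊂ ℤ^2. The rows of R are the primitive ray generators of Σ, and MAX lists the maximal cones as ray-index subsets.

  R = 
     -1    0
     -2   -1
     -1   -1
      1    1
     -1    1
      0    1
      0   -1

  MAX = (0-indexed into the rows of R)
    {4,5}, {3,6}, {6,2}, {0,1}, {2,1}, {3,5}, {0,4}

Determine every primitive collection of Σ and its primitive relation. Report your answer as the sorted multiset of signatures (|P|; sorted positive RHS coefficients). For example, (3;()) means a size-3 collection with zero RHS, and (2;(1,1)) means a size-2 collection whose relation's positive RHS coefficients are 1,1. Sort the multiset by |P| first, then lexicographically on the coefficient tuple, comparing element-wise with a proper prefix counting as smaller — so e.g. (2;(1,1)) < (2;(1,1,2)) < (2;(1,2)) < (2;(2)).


|primitive collections| = 14. Relations:

  P = {2,3}:  v_{2} + v_{3} = 0 ; sig = (2;())
  P = {5,6}:  v_{5} + v_{6} = 0 ; sig = (2;())
  P = {0,2}:  v_{0} + v_{2} = v_{1} ; sig = (2;(1))
  P = {0,3}:  v_{0} + v_{3} = v_{5} ; sig = (2;(1))
  P = {0,5}:  v_{0} + v_{5} = v_{4} ; sig = (2;(1))
  P = {0,6}:  v_{0} + v_{6} = v_{2} ; sig = (2;(1))
  P = {1,3}:  v_{1} + v_{3} = v_{0} ; sig = (2;(1))
  P = {2,5}:  v_{2} + v_{5} = v_{0} ; sig = (2;(1))
  P = {4,6}:  v_{4} + v_{6} = v_{0} ; sig = (2;(1))
  P = {1,5}:  v_{1} + v_{5} = 2·v_{0} ; sig = (2;(2))
  P = {1,6}:  v_{1} + v_{6} = 2·v_{2} ; sig = (2;(2))
  P = {2,4}:  v_{2} + v_{4} = 2·v_{0} ; sig = (2;(2))
  P = {3,4}:  v_{3} + v_{4} = 2·v_{5} ; sig = (2;(2))
  P = {1,4}:  v_{1} + v_{4} = 3·v_{0} ; sig = (2;(3))

Hence PRS(X_Σ) =
    |P|=2: 14 collections, coeffs (), (), (1), (1), (1), (1), (1), (1), (1), (2), (2), (2), (2), (3)


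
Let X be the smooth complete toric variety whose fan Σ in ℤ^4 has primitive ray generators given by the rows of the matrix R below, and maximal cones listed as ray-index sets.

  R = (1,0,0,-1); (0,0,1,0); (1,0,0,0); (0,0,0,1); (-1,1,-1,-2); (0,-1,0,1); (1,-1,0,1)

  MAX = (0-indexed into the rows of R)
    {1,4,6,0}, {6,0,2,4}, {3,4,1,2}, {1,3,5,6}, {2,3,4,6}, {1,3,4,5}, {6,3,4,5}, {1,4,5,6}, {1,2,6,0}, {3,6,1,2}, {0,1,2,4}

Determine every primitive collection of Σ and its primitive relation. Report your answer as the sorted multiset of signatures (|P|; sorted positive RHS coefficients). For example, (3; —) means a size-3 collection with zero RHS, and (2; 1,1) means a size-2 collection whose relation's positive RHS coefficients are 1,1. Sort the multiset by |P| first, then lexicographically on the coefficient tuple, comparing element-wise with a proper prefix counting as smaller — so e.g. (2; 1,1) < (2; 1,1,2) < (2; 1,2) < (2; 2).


5 collections generate NE(X_Σ); each relation:

  • {0,3}:  v_{0} + v_{3} = v_{2}  →  sig = (2; 1)
  • {2,5}:  v_{2} + v_{5} = v_{6}  →  sig = (2; 1)
  • {0,5}:  v_{0} + v_{5} = v_{1} + v_{4} + 2·v_{6}  →  sig = (2; 1,1,2)
  • {1,3,4,6}:  v_{1} + v_{3} + v_{4} + v_{6} = 0  →  sig = (4; —)
  • {1,2,4,6}:  v_{1} + v_{2} + v_{4} + v_{6} = v_{0}  →  sig = (4; 1)

Sorted signature multiset PRS(X):
    |P|=2: 3 collections, coeffs (1), (1), (1,1,2)
    |P|=4: 2 collections, coeffs (), (1)


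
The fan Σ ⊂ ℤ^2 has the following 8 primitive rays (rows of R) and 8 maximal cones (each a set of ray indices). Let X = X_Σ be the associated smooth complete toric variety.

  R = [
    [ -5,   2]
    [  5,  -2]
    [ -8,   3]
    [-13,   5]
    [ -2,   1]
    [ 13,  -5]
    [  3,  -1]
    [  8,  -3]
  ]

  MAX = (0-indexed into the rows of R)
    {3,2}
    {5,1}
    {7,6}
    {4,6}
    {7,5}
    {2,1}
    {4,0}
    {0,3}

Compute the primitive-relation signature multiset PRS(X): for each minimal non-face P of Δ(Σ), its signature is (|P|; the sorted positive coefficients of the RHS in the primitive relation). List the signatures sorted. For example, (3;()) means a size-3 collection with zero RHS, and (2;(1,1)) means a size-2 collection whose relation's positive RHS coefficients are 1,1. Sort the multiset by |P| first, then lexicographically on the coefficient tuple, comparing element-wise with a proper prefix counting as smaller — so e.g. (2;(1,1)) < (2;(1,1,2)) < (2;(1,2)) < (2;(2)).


20 collections generate NE(X_Σ); each relation:

  {0,1}:  v_{0} + v_{1} = 0  →  sig = (2;())
  {2,7}:  v_{2} + v_{7} = 0  →  sig = (2;())
  {3,5}:  v_{3} + v_{5} = 0  →  sig = (2;())
  {0,2}:  v_{0} + v_{2} = v_{3}  →  sig = (2;(1))
  {0,5}:  v_{0} + v_{5} = v_{7}  →  sig = (2;(1))
  {0,6}:  v_{0} + v_{6} = v_{4}  →  sig = (2;(1))
  {0,7}:  v_{0} + v_{7} = v_{6}  →  sig = (2;(1))
  {1,3}:  v_{1} + v_{3} = v_{2}  →  sig = (2;(1))
  {1,4}:  v_{1} + v_{4} = v_{6}  →  sig = (2;(1))
  {1,6}:  v_{1} + v_{6} = v_{7}  →  sig = (2;(1))
  {1,7}:  v_{1} + v_{7} = v_{5}  →  sig = (2;(1))
  {2,5}:  v_{2} + v_{5} = v_{1}  →  sig = (2;(1))
  {2,6}:  v_{2} + v_{6} = v_{0}  →  sig = (2;(1))
  {3,7}:  v_{3} + v_{7} = v_{0}  →  sig = (2;(1))
  {4,5}:  v_{4} + v_{5} = v_{6} + v_{7}  →  sig = (2;(1,1))
  {2,4}:  v_{2} + v_{4} = 2·v_{0}  →  sig = (2;(2))
  {3,6}:  v_{3} + v_{6} = 2·v_{0}  →  sig = (2;(2))
  {4,7}:  v_{4} + v_{7} = 2·v_{6}  →  sig = (2;(2))
  {5,6}:  v_{5} + v_{6} = 2·v_{7}  →  sig = (2;(2))
  {3,4}:  v_{3} + v_{4} = 3·v_{0}  →  sig = (2;(3))

so the primitive-relation signature multiset is
    (2;())
    (2;())
    (2;())
    (2;(1))
    (2;(1))
    (2;(1))
    (2;(1))
    (2;(1))
    (2;(1))
    (2;(1))
    (2;(1))
    (2;(1))
    (2;(1))
    (2;(1))
    (2;(1,1))
    (2;(2))
    (2;(2))
    (2;(2))
    (2;(2))
    (2;(3))


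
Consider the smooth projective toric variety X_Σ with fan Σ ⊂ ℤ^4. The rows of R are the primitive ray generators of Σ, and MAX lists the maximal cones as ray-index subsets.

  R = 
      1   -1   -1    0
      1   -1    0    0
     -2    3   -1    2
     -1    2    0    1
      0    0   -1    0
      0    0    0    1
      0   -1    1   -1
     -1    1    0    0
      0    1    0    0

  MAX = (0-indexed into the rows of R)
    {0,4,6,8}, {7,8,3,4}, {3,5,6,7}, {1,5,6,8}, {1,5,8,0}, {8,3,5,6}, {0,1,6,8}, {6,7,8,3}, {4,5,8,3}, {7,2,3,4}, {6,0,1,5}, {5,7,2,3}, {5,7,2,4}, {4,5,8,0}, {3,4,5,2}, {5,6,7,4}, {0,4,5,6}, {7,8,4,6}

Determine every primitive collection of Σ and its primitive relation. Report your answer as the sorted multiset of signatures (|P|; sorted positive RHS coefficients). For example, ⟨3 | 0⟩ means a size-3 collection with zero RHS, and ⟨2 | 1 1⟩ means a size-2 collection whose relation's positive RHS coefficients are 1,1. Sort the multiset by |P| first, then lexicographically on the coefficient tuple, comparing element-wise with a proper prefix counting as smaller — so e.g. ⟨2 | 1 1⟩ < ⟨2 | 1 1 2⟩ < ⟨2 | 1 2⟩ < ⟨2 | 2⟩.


Δ(Σ) — 9 vertices, 14 min non-faces:

  • {1,7}:  v_{1} + v_{7} = 0  ⟹  sig = ⟨2 | 0⟩
  • {0,7}:  v_{0} + v_{7} = v_{4}  ⟹  sig = ⟨2 | 1⟩
  • {1,4}:  v_{1} + v_{4} = v_{0}  ⟹  sig = ⟨2 | 1⟩
  • {1,3}:  v_{1} + v_{3} = v_{5} + v_{8}  ⟹  sig = ⟨2 | 1 1⟩
  • {0,3}:  v_{0} + v_{3} = v_{4} + v_{5} + v_{8}  ⟹  sig = ⟨2 | 1 1 1⟩
  • {1,2}:  v_{1} + v_{2} = v_{3} + v_{4} + v_{5}  ⟹  sig = ⟨2 | 1 1 1⟩
  • {0,2}:  v_{0} + v_{2} = v_{3} + 2·v_{4} + v_{5}  ⟹  sig = ⟨2 | 1 1 2⟩
  • {2,6}:  v_{2} + v_{6} = v_{5} + 2·v_{7}  ⟹  sig = ⟨2 | 1 2⟩
  • {2,8}:  v_{2} + v_{8} = 2·v_{3} + v_{4}  ⟹  sig = ⟨2 | 1 2⟩
  • {3,4,6}:  v_{3} + v_{4} + v_{6} = v_{7}  ⟹  sig = ⟨3 | 1⟩
  • {5,7,8}:  v_{5} + v_{7} + v_{8} = v_{3}  ⟹  sig = ⟨3 | 1⟩
  • {4,5,6,8}:  v_{4} + v_{5} + v_{6} + v_{8} = 0  ⟹  sig = ⟨4 | 0⟩
  • {0,5,6,8}:  v_{0} + v_{5} + v_{6} + v_{8} = v_{1}  ⟹  sig = ⟨4 | 1⟩
  • {3,4,5,7}:  v_{3} + v_{4} + v_{5} + v_{7} = v_{2}  ⟹  sig = ⟨4 | 1⟩

so the primitive-relation signature multiset is
    |P|=2: 9 collections, coeffs (), (1), (1), (1,1), (1,1,1), (1,1,1), (1,1,2), (1,2), (1,2)
    |P|=3: 2 collections, coeffs (1), (1)
    |P|=4: 3 collections, coeffs (), (1), (1)


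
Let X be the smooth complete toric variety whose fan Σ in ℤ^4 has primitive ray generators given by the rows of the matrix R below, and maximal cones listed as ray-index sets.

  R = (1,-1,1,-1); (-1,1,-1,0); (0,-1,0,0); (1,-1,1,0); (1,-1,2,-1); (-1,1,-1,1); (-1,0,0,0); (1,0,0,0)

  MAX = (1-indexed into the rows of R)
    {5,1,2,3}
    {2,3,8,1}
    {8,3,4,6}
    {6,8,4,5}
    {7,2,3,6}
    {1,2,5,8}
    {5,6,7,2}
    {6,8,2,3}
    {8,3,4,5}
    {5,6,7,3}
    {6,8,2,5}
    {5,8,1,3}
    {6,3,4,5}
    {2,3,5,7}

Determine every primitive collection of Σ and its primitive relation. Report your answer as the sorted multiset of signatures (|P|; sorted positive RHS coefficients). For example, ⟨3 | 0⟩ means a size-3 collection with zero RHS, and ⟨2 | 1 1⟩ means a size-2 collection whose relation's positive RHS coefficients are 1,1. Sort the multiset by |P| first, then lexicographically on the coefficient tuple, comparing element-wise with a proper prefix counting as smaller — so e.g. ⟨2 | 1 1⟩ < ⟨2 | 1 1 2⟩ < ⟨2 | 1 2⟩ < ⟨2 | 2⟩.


9 minimal non-faces of Δ(Σ) (on 8 rays):

  P={1,6}:  v_{1} + v_{6} = 0  so sig = ⟨2 | 0⟩
  P={2,4}:  v_{2} + v_{4} = 0  so sig = ⟨2 | 0⟩
  P={7,8}:  v_{7} + v_{8} = 0  so sig = ⟨2 | 0⟩
  P={1,4}:  v_{1} + v_{4} = v_{3} + v_{5} + v_{8}  so sig = ⟨2 | 1 1 1⟩
  P={1,7}:  v_{1} + v_{7} = v_{2} + v_{3} + v_{5}  so sig = ⟨2 | 1 1 1⟩
  P={4,7}:  v_{4} + v_{7} = v_{3} + v_{5} + v_{6}  so sig = ⟨2 | 1 1 1⟩
  P={2,3,5,6}:  v_{2} + v_{3} + v_{5} + v_{6} = v_{7}  so sig = ⟨4 | 1⟩
  P={2,3,5,8}:  v_{2} + v_{3} + v_{5} + v_{8} = v_{1}  so sig = ⟨4 | 1⟩
  P={3,5,6,8}:  v_{3} + v_{5} + v_{6} + v_{8} = v_{4}  so sig = ⟨4 | 1⟩

so the primitive-relation signature multiset is
{ ⟨2 | 0⟩ ×3,  ⟨2 | 1 1 1⟩ ×3,  ⟨4 | 1⟩ ×3 }


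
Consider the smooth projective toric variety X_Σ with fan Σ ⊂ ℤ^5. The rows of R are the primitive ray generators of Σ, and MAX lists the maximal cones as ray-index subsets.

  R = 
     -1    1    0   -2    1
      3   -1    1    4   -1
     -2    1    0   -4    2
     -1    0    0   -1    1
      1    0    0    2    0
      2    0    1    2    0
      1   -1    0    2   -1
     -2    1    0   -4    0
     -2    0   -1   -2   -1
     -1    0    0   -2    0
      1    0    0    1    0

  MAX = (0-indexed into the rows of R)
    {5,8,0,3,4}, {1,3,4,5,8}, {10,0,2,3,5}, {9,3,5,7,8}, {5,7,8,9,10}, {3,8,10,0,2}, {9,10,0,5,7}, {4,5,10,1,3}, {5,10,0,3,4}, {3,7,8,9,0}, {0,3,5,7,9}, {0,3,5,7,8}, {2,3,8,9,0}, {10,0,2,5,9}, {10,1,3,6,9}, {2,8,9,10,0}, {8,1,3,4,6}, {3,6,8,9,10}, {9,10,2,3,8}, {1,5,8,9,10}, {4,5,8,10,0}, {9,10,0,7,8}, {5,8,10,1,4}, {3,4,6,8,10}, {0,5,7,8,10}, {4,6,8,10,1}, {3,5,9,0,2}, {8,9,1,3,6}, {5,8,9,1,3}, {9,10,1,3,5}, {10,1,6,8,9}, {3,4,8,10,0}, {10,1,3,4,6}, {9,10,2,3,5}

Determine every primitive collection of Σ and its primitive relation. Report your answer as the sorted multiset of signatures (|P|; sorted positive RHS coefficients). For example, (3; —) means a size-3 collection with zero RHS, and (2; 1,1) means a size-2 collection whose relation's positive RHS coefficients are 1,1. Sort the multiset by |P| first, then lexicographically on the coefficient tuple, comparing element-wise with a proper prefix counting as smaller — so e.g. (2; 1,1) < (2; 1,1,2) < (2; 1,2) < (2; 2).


Σ has 17 primitive collections:

  P = {0,6}:  v_{0} + v_{6} = 0  so sig = (2; —)
  P = {4,9}:  v_{4} + v_{9} = 0  so sig = (2; —)
  P = {0,1}:  v_{0} + v_{1} = v_{5}  so sig = (2; 1)
  P = {5,6}:  v_{5} + v_{6} = v_{1}  so sig = (2; 1)
  P = {2,4}:  v_{2} + v_{4} = v_{0} + v_{3} + v_{10}  so sig = (2; 1,1,1)
  P = {2,6}:  v_{2} + v_{6} = v_{3} + v_{9} + v_{10}  so sig = (2; 1,1,1)
  P = {4,7}:  v_{4} + v_{7} = v_{0} + v_{5} + v_{8}  so sig = (2; 1,1,1)
  P = {6,7}:  v_{6} + v_{7} = v_{5} + v_{8} + v_{9}  so sig = (2; 1,1,1)
  P = {1,2}:  v_{1} + v_{2} = v_{3} + v_{5} + v_{9} + v_{10}  so sig = (2; 1,1,1,1)
  P = {1,7}:  v_{1} + v_{7} = 2·v_{5} + v_{8} + v_{9}  so sig = (2; 1,1,2)
  P = {2,7}:  v_{2} + v_{7} = 2·v_{0} + 2·v_{9}  so sig = (2; 2,2)
  P = {2,5,8}:  v_{2} + v_{5} + v_{8} = v_{0} + v_{9}  so sig = (3; 1,1)
  P = {3,7,10}:  v_{3} + v_{7} + v_{10} = v_{0} + v_{9}  so sig = (3; 1,1)
  P = {3,5,8,10}:  v_{3} + v_{5} + v_{8} + v_{10} = 0  so sig = (4; —)
  P = {0,3,9,10}:  v_{0} + v_{3} + v_{9} + v_{10} = v_{2}  so sig = (4; 1)
  P = {0,5,8,9}:  v_{0} + v_{5} + v_{8} + v_{9} = v_{7}  so sig = (4; 1)
  P = {1,3,8,10}:  v_{1} + v_{3} + v_{8} + v_{10} = v_{6}  so sig = (4; 1)

Hence PRS(X_Σ) =
[(2; —), (2; —), (2; 1), (2; 1), (2; 1,1,1), (2; 1,1,1), (2; 1,1,1), (2; 1,1,1), (2; 1,1,1,1), (2; 1,1,2), (2; 2,2), (3; 1,1), (3; 1,1), (4; —), (4; 1), (4; 1), (4; 1)]


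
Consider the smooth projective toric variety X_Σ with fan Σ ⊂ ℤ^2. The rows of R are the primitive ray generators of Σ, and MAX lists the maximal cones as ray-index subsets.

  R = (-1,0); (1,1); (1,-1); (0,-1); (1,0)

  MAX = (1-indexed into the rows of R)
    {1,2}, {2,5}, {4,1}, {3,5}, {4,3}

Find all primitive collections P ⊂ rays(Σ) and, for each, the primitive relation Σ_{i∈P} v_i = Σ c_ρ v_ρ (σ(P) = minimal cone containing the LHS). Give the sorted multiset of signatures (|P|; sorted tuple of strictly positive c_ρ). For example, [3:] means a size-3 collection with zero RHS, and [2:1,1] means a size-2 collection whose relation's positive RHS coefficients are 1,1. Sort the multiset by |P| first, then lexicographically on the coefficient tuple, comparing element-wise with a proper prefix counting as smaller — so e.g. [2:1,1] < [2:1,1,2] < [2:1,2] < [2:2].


Δ(Σ) — 5 vertices, 5 min non-faces:

  • {1,5}:  v_{1} + v_{5} = 0  ⇒ sig = [2:]
  • {1,3}:  v_{1} + v_{3} = v_{4}  ⇒ sig = [2:1]
  • {2,4}:  v_{2} + v_{4} = v_{5}  ⇒ sig = [2:1]
  • {4,5}:  v_{4} + v_{5} = v_{3}  ⇒ sig = [2:1]
  • {2,3}:  v_{2} + v_{3} = 2·v_{5}  ⇒ sig = [2:2]

so the primitive-relation signature multiset is
{ [2:],  [2:1] ×3,  [2:2] }


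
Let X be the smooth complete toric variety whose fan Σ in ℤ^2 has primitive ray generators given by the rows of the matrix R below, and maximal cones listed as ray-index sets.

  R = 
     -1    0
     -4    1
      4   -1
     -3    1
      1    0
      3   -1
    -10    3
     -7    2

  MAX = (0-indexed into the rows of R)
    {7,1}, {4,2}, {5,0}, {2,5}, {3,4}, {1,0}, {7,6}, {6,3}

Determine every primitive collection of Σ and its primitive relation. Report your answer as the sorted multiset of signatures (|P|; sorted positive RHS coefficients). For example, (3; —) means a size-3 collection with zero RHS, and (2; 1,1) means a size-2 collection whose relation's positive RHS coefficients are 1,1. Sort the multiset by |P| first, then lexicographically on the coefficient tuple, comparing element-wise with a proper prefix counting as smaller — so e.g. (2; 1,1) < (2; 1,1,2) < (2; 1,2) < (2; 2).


The 20 primitive collections of Σ (r=8, n=2):

  • {0,4}:  v_{0} + v_{4} = 0 ; sig = (2; —)
  • {1,2}:  v_{1} + v_{2} = 0 ; sig = (2; —)
  • {3,5}:  v_{3} + v_{5} = 0 ; sig = (2; —)
  • {0,2}:  v_{0} + v_{2} = v_{5} ; sig = (2; 1)
  • {0,3}:  v_{0} + v_{3} = v_{1} ; sig = (2; 1)
  • {1,3}:  v_{1} + v_{3} = v_{7} ; sig = (2; 1)
  • {1,4}:  v_{1} + v_{4} = v_{3} ; sig = (2; 1)
  • {1,5}:  v_{1} + v_{5} = v_{0} ; sig = (2; 1)
  • {2,3}:  v_{2} + v_{3} = v_{4} ; sig = (2; 1)
  • {2,7}:  v_{2} + v_{7} = v_{3} ; sig = (2; 1)
  • {3,7}:  v_{3} + v_{7} = v_{6} ; sig = (2; 1)
  • {4,5}:  v_{4} + v_{5} = v_{2} ; sig = (2; 1)
  • {5,6}:  v_{5} + v_{6} = v_{7} ; sig = (2; 1)
  • {5,7}:  v_{5} + v_{7} = v_{1} ; sig = (2; 1)
  • {0,6}:  v_{0} + v_{6} = v_{1} + v_{7} ; sig = (2; 1,1)
  • {0,7}:  v_{0} + v_{7} = 2·v_{1} ; sig = (2; 2)
  • {1,6}:  v_{1} + v_{6} = 2·v_{7} ; sig = (2; 2)
  • {2,6}:  v_{2} + v_{6} = 2·v_{3} ; sig = (2; 2)
  • {4,7}:  v_{4} + v_{7} = 2·v_{3} ; sig = (2; 2)
  • {4,6}:  v_{4} + v_{6} = 3·v_{3} ; sig = (2; 3)

so the primitive-relation signature multiset is
    |P|=2: 20 collections, coeffs (), (), (), (1), (1), (1), (1), (1), (1), (1), (1), (1), (1), (1), (1,1), (2), (2), (2), (2), (3)


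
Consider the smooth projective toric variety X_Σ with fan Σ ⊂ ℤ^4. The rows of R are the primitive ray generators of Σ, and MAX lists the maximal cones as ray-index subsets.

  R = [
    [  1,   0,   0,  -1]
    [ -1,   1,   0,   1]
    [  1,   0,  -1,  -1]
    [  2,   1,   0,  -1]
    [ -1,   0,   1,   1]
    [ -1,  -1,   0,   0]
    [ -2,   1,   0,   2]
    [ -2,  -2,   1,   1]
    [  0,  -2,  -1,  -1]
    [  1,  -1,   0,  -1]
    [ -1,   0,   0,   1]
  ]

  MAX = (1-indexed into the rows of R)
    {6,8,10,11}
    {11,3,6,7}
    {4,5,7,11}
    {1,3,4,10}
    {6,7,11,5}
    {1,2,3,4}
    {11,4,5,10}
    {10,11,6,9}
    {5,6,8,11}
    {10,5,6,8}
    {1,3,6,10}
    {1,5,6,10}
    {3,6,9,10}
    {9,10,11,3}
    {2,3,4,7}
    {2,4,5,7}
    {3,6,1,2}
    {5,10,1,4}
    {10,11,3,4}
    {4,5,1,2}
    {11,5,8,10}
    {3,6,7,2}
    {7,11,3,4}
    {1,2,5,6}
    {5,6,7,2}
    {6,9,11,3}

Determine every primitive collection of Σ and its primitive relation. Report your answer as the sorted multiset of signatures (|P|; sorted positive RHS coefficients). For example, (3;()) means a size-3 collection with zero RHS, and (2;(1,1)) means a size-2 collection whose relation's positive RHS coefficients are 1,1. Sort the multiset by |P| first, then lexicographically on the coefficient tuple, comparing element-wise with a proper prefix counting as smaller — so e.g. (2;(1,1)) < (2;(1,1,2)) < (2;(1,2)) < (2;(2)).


Σ has 20 primitive collections:

  P={1,11}:  v_{1} + v_{11} = 0  ⇒ sig = (2;())
  P={2,10}:  v_{2} + v_{10} = 0  ⇒ sig = (2;())
  P={3,5}:  v_{3} + v_{5} = 0  ⇒ sig = (2;())
  P={1,7}:  v_{1} + v_{7} = v_{2}  ⇒ sig = (2;(1))
  P={2,11}:  v_{2} + v_{11} = v_{7}  ⇒ sig = (2;(1))
  P={4,6}:  v_{4} + v_{6} = v_{1}  ⇒ sig = (2;(1))
  P={7,10}:  v_{7} + v_{10} = v_{11}  ⇒ sig = (2;(1))
  P={4,8}:  v_{4} + v_{8} = v_{5} + v_{10}  ⇒ sig = (2;(1,1))
  P={4,9}:  v_{4} + v_{9} = v_{3} + v_{10}  ⇒ sig = (2;(1,1))
  P={1,8}:  v_{1} + v_{8} = v_{5} + v_{6} + v_{10}  ⇒ sig = (2;(1,1,1))
  P={1,9}:  v_{1} + v_{9} = v_{3} + v_{6} + v_{10}  ⇒ sig = (2;(1,1,1))
  P={2,8}:  v_{2} + v_{8} = v_{5} + v_{6} + v_{11}  ⇒ sig = (2;(1,1,1))
  P={2,9}:  v_{2} + v_{9} = v_{3} + v_{6} + v_{11}  ⇒ sig = (2;(1,1,1))
  P={3,8}:  v_{3} + v_{8} = v_{6} + v_{10} + v_{11}  ⇒ sig = (2;(1,1,1))
  P={5,9}:  v_{5} + v_{9} = v_{6} + v_{10} + v_{11}  ⇒ sig = (2;(1,1,1))
  P={7,8}:  v_{7} + v_{8} = v_{5} + v_{6} + 2·v_{11}  ⇒ sig = (2;(1,1,2))
  P={7,9}:  v_{7} + v_{9} = v_{3} + v_{6} + 2·v_{11}  ⇒ sig = (2;(1,1,2))
  P={8,9}:  v_{8} + v_{9} = 2·v_{6} + 2·v_{10} + 2·v_{11}  ⇒ sig = (2;(2,2,2))
  P={3,6,10,11}:  v_{3} + v_{6} + v_{10} + v_{11} = v_{9}  ⇒ sig = (4;(1))
  P={5,6,10,11}:  v_{5} + v_{6} + v_{10} + v_{11} = v_{8}  ⇒ sig = (4;(1))

Sorted signature multiset PRS(X):
{ (2;()) ×3,  (2;(1)) ×4,  (2;(1,1)) ×2,  (2;(1,1,1)) ×6,  (2;(1,1,2)) ×2,  (2;(2,2,2)),  (4;(1)) ×2 }


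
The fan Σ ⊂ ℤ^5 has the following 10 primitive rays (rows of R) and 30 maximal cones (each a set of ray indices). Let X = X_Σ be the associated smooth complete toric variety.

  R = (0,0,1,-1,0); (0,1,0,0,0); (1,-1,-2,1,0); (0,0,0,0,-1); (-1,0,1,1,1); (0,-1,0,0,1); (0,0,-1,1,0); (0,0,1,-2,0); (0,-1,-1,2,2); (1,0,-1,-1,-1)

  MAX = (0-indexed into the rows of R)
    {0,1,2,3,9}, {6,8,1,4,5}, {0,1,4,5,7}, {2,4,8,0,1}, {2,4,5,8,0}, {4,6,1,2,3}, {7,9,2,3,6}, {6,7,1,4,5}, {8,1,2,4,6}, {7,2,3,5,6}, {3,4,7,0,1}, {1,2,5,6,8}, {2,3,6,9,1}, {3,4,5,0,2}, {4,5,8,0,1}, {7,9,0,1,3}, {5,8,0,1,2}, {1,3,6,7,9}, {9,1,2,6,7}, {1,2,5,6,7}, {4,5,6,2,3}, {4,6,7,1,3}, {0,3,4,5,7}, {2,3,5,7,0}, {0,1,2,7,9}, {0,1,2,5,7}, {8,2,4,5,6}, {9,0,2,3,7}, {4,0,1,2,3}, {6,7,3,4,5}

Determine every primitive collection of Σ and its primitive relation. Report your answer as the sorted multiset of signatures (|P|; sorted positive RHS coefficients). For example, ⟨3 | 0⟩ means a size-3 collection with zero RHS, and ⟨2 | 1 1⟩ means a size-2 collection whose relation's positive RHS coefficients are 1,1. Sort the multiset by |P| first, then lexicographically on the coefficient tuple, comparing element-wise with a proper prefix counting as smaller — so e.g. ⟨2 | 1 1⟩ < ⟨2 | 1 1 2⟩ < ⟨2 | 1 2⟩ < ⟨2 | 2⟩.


Minimal non-faces — 10 found among 10 rays, 30 max cones:

  {0,6}:  v_{0} + v_{6} = 0  →  sig = ⟨2 | 0⟩
  {4,9}:  v_{4} + v_{9} = 0  →  sig = ⟨2 | 0⟩
  {3,8}:  v_{3} + v_{8} = v_{2} + v_{4}  →  sig = ⟨2 | 1 1⟩
  {5,9}:  v_{5} + v_{9} = v_{2} + v_{7}  →  sig = ⟨2 | 1 1⟩
  {8,9}:  v_{8} + v_{9} = v_{1} + v_{2} + v_{5}  →  sig = ⟨2 | 1 1 1⟩
  {7,8}:  v_{7} + v_{8} = v_{1} + 2·v_{5}  →  sig = ⟨2 | 1 2⟩
  {1,3,5}:  v_{1} + v_{3} + v_{5} = 0  →  sig = ⟨3 | 0⟩
  {2,4,7}:  v_{2} + v_{4} + v_{7} = v_{5}  →  sig = ⟨3 | 1⟩
  {1,2,3,7}:  v_{1} + v_{2} + v_{3} + v_{7} = v_{9}  →  sig = ⟨4 | 1⟩
  {1,2,4,5}:  v_{1} + v_{2} + v_{4} + v_{5} = v_{8}  →  sig = ⟨4 | 1⟩

Hence PRS(X_Σ) =
    ⟨2 | 0⟩
    ⟨2 | 0⟩
    ⟨2 | 1 1⟩
    ⟨2 | 1 1⟩
    ⟨2 | 1 1 1⟩
    ⟨2 | 1 2⟩
    ⟨3 | 0⟩
    ⟨3 | 1⟩
    ⟨4 | 1⟩
    ⟨4 | 1⟩


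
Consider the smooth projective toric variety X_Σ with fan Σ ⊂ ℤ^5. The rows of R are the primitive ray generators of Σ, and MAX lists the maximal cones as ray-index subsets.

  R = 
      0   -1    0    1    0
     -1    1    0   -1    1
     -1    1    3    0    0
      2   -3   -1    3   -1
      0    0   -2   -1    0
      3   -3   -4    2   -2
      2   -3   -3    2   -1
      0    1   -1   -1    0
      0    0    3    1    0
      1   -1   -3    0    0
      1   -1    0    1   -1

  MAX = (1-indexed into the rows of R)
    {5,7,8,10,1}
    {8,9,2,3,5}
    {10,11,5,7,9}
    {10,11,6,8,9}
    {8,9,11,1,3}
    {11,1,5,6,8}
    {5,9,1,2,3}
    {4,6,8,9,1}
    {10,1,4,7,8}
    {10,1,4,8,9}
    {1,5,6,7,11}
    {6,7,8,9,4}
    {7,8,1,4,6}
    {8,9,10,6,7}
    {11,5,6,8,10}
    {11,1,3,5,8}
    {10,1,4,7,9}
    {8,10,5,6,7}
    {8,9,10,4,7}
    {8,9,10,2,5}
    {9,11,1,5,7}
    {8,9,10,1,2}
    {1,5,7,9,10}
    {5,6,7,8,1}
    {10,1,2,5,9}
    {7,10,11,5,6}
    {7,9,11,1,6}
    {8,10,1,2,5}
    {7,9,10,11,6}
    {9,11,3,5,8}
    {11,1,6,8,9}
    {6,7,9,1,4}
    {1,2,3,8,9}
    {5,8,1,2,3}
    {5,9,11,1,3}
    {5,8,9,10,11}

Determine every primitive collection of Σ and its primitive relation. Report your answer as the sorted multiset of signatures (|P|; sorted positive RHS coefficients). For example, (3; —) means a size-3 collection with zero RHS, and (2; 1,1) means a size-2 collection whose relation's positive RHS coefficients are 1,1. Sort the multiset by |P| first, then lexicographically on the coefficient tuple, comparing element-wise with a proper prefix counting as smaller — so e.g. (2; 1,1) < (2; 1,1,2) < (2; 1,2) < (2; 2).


Δ(Σ) — 11 vertices, 18 min non-faces:

  {2,11}:  v_{2} + v_{11} = 0  ⇒ sig = (2; —)
  {3,10}:  v_{3} + v_{10} = 0  ⇒ sig = (2; —)
  {4,5}:  v_{4} + v_{5} = v_{7}  ⇒ sig = (2; 1)
  {2,6}:  v_{2} + v_{6} = v_{7} + v_{8}  ⇒ sig = (2; 1,1)
  {2,7}:  v_{2} + v_{7} = v_{1} + v_{10}  ⇒ sig = (2; 1,1)
  {3,7}:  v_{3} + v_{7} = v_{1} + v_{11}  ⇒ sig = (2; 1,1)
  {4,11}:  v_{4} + v_{11} = v_{1} + v_{6} + v_{9}  ⇒ sig = (2; 1,1,1)
  {2,4}:  v_{2} + v_{4} = 2·v_{1} + v_{8} + v_{9} + v_{10}  ⇒ sig = (2; 1,1,1,2)
  {3,4}:  v_{3} + v_{4} = 2·v_{1} + v_{8} + v_{9} + v_{11}  ⇒ sig = (2; 1,1,1,2)
  {3,6}:  v_{3} + v_{6} = v_{1} + v_{8} + 2·v_{11}  ⇒ sig = (2; 1,1,2)
  {1,10,11}:  v_{1} + v_{10} + v_{11} = v_{7}  ⇒ sig = (3; 1)
  {7,8,11}:  v_{7} + v_{8} + v_{11} = v_{6}  ⇒ sig = (3; 1)
  {1,6,10}:  v_{1} + v_{6} + v_{10} = 2·v_{7} + v_{8}  ⇒ sig = (3; 1,2)
  {5,6,9}:  v_{5} + v_{6} + v_{9} = v_{10} + 2·v_{11}  ⇒ sig = (3; 1,2)
  {4,6,10}:  v_{4} + v_{6} + v_{10} = 3·v_{7} + 2·v_{8} + v_{9}  ⇒ sig = (3; 1,2,3)
  {1,5,8,9}:  v_{1} + v_{5} + v_{8} + v_{9} = 0  ⇒ sig = (4; —)
  {1,7,8,9}:  v_{1} + v_{7} + v_{8} + v_{9} = v_{4}  ⇒ sig = (4; 1)
  {5,7,8,9}:  v_{5} + v_{7} + v_{8} + v_{9} = v_{10} + v_{11}  ⇒ sig = (4; 1,1)

Sorted signature multiset PRS(X):
[(2; —), (2; —), (2; 1), (2; 1,1), (2; 1,1), (2; 1,1), (2; 1,1,1), (2; 1,1,1,2), (2; 1,1,1,2), (2; 1,1,2), (3; 1), (3; 1), (3; 1,2), (3; 1,2), (3; 1,2,3), (4; —), (4; 1), (4; 1,1)]


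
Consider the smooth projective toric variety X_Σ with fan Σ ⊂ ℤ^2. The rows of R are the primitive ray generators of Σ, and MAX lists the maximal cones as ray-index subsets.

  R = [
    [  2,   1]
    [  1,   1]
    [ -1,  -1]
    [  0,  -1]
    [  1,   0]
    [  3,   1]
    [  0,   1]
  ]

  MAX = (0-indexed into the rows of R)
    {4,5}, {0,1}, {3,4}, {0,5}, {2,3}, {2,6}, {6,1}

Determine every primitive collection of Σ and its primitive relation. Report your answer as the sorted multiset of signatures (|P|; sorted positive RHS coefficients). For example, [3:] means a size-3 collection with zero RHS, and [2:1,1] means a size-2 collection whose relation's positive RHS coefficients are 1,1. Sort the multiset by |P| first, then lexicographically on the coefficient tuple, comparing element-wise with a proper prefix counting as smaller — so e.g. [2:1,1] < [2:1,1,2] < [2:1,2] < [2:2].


14 collections generate NE(X_Σ); each relation:

  {1,2}:  v_{1} + v_{2} = 0  →  sig = [2:]
  {3,6}:  v_{3} + v_{6} = 0  →  sig = [2:]
  {0,2}:  v_{0} + v_{2} = v_{4}  →  sig = [2:1]
  {0,4}:  v_{0} + v_{4} = v_{5}  →  sig = [2:1]
  {1,3}:  v_{1} + v_{3} = v_{4}  →  sig = [2:1]
  {1,4}:  v_{1} + v_{4} = v_{0}  →  sig = [2:1]
  {2,4}:  v_{2} + v_{4} = v_{3}  →  sig = [2:1]
  {4,6}:  v_{4} + v_{6} = v_{1}  →  sig = [2:1]
  {5,6}:  v_{5} + v_{6} = v_{0} + v_{1}  →  sig = [2:1,1]
  {0,3}:  v_{0} + v_{3} = 2·v_{4}  →  sig = [2:2]
  {0,6}:  v_{0} + v_{6} = 2·v_{1}  →  sig = [2:2]
  {1,5}:  v_{1} + v_{5} = 2·v_{0}  →  sig = [2:2]
  {2,5}:  v_{2} + v_{5} = 2·v_{4}  →  sig = [2:2]
  {3,5}:  v_{3} + v_{5} = 3·v_{4}  →  sig = [2:3]

Signatures (|P|; sorted positive RHS coefficients), sorted:
{ [2:] ×2,  [2:1] ×6,  [2:1,1],  [2:2] ×4,  [2:3] }


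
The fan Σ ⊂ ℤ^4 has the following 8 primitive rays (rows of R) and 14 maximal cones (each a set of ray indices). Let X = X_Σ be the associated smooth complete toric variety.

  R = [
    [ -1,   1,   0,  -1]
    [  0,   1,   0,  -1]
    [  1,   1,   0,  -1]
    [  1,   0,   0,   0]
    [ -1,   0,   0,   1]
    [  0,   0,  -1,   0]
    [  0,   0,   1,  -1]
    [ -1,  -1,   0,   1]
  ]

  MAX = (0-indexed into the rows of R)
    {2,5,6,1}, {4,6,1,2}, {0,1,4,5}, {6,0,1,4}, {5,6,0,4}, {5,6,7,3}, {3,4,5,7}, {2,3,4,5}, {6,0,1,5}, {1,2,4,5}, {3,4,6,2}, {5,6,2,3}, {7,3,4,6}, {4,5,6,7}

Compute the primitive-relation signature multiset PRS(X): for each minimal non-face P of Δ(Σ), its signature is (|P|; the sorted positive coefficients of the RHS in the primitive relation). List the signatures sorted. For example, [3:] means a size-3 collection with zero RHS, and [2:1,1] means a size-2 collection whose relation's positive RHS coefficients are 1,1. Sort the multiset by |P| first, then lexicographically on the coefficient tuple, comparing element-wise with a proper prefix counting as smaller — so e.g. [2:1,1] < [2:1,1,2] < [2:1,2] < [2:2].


9 minimal non-faces of Δ(Σ) (on 8 rays):

  P = {2,7}:  v_{2} + v_{7} = 0 ; sig = [2:]
  P = {0,3}:  v_{0} + v_{3} = v_{1} ; sig = [2:1]
  P = {1,3}:  v_{1} + v_{3} = v_{2} ; sig = [2:1]
  P = {1,7}:  v_{1} + v_{7} = v_{4} + v_{5} + v_{6} ; sig = [2:1,1,1]
  P = {0,2}:  v_{0} + v_{2} = 2·v_{1} ; sig = [2:2]
  P = {0,7}:  v_{0} + v_{7} = 2·v_{4} + 2·v_{5} + 2·v_{6} ; sig = [2:2,2,2]
  P = {3,4,5,6}:  v_{3} + v_{4} + v_{5} + v_{6} = 0 ; sig = [4:]
  P = {1,4,5,6}:  v_{1} + v_{4} + v_{5} + v_{6} = v_{0} ; sig = [4:1]
  P = {2,4,5,6}:  v_{2} + v_{4} + v_{5} + v_{6} = v_{1} ; sig = [4:1]

Signatures (|P|; sorted positive RHS coefficients), sorted:
    [2:]
    [2:1]
    [2:1]
    [2:1,1,1]
    [2:2]
    [2:2,2,2]
    [4:]
    [4:1]
    [4:1]


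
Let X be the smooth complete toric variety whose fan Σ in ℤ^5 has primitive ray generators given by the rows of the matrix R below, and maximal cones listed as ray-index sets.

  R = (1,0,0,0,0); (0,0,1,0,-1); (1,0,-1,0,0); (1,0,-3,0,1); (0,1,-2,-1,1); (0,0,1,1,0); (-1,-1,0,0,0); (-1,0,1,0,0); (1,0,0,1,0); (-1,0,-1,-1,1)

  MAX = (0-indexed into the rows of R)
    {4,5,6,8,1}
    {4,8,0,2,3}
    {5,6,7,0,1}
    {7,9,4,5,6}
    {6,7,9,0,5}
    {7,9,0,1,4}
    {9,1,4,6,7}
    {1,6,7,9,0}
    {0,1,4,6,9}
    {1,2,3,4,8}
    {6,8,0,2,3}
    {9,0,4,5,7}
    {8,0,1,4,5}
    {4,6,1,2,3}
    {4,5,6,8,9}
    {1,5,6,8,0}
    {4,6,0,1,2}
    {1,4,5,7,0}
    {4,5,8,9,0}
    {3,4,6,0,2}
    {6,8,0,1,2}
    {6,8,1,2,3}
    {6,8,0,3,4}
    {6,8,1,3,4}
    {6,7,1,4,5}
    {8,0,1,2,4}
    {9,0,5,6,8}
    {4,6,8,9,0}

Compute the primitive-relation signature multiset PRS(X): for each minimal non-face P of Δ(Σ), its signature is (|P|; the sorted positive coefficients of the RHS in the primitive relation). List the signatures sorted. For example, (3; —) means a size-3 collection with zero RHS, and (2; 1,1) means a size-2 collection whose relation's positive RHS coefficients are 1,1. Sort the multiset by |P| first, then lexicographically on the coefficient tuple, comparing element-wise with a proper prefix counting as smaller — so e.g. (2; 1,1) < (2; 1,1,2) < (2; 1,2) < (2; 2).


14 collections generate NE(X_Σ); each relation:

  {2,7}:  v_{2} + v_{7} = 0 — sig = (2; —)
  {2,5}:  v_{2} + v_{5} = v_{8} — sig = (2; 1)
  {7,8}:  v_{7} + v_{8} = v_{5} — sig = (2; 1)
  {2,9}:  v_{2} + v_{9} = v_{0} + v_{4} + v_{6} — sig = (2; 1,1,1)
  {3,7}:  v_{3} + v_{7} = v_{4} + v_{6} + v_{8} — sig = (2; 1,1,1)
  {3,5}:  v_{3} + v_{5} = v_{4} + v_{6} + 2·v_{8} — sig = (2; 1,1,2)
  {3,9}:  v_{3} + v_{9} = v_{0} + 2·v_{4} + 2·v_{6} + v_{8} — sig = (2; 1,1,2,2)
  {1,8,9}:  v_{1} + v_{8} + v_{9} = 0 — sig = (3; —)
  {1,5,9}:  v_{1} + v_{5} + v_{9} = v_{7} — sig = (3; 1)
  {0,1,3}:  v_{0} + v_{1} + v_{3} = 2·v_{2} — sig = (3; 2)
  {0,4,6,7}:  v_{0} + v_{4} + v_{6} + v_{7} = v_{9} — sig = (4; 1)
  {2,4,6,8}:  v_{2} + v_{4} + v_{6} + v_{8} = v_{3} — sig = (4; 1)
  {0,4,5,6}:  v_{0} + v_{4} + v_{5} + v_{6} = v_{8} + v_{9} — sig = (4; 1,1)
  {0,1,4,6,8}:  v_{0} + v_{1} + v_{4} + v_{6} + v_{8} = v_{2} — sig = (5; 1)

Sorted signature multiset PRS(X):
{ (2; —),  (2; 1) ×2,  (2; 1,1,1) ×2,  (2; 1,1,2),  (2; 1,1,2,2),  (3; —),  (3; 1),  (3; 2),  (4; 1) ×2,  (4; 1,1),  (5; 1) }


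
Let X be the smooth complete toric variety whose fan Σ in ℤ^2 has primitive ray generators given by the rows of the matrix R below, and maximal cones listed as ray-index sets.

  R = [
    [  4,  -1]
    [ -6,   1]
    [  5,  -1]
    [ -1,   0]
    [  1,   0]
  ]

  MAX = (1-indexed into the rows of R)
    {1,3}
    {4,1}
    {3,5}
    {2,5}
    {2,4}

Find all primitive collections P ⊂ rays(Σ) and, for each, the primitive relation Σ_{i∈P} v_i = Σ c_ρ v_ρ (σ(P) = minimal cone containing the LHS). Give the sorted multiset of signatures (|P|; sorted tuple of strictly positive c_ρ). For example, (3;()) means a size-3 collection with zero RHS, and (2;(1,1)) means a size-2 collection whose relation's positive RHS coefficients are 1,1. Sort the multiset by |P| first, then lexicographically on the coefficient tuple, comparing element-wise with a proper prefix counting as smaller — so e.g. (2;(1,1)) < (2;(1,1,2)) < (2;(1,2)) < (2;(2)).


Minimal non-faces — 5 found among 5 rays, 5 max cones:

  P={4,5}:  v_{4} + v_{5} = 0 — sig = (2;())
  P={1,5}:  v_{1} + v_{5} = v_{3} — sig = (2;(1))
  P={2,3}:  v_{2} + v_{3} = v_{4} — sig = (2;(1))
  P={3,4}:  v_{3} + v_{4} = v_{1} — sig = (2;(1))
  P={1,2}:  v_{1} + v_{2} = 2·v_{4} — sig = (2;(2))

Signatures (|P|; sorted positive RHS coefficients), sorted:
    (2;())
    (2;(1))
    (2;(1))
    (2;(1))
    (2;(2))


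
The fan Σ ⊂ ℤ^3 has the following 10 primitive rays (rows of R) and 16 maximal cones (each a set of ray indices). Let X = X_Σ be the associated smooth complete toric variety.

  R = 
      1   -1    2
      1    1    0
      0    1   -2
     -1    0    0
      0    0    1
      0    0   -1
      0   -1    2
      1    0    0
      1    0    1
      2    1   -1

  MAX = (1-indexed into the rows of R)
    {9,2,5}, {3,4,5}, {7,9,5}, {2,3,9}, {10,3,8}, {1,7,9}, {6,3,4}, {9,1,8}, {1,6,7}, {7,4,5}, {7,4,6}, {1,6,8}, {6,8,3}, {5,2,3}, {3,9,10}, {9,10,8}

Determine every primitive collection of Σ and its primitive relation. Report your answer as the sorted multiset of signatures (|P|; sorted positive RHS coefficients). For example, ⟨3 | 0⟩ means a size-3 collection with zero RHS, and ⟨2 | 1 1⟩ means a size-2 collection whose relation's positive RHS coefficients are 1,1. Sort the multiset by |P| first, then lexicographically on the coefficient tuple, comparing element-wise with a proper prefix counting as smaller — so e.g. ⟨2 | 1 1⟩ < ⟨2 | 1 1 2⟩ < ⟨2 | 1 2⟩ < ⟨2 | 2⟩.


23 collections generate NE(X_Σ); each relation:

  P={3,7}:  v_{3} + v_{7} = 0 — sig = ⟨2 | 0⟩
  P={4,8}:  v_{4} + v_{8} = 0 — sig = ⟨2 | 0⟩
  P={5,6}:  v_{5} + v_{6} = 0 — sig = ⟨2 | 0⟩
  P={1,3}:  v_{1} + v_{3} = v_{8} — sig = ⟨2 | 1⟩
  P={1,4}:  v_{1} + v_{4} = v_{7} — sig = ⟨2 | 1⟩
  P={4,9}:  v_{4} + v_{9} = v_{5} — sig = ⟨2 | 1⟩
  P={5,8}:  v_{5} + v_{8} = v_{9} — sig = ⟨2 | 1⟩
  P={6,9}:  v_{6} + v_{9} = v_{8} — sig = ⟨2 | 1⟩
  P={7,8}:  v_{7} + v_{8} = v_{1} — sig = ⟨2 | 1⟩
  P={1,5}:  v_{1} + v_{5} = v_{7} + v_{9} — sig = ⟨2 | 1 1⟩
  P={2,6}:  v_{2} + v_{6} = v_{3} + v_{9} — sig = ⟨2 | 1 1⟩
  P={2,7}:  v_{2} + v_{7} = v_{5} + v_{9} — sig = ⟨2 | 1 1⟩
  P={4,10}:  v_{4} + v_{10} = v_{3} + v_{9} — sig = ⟨2 | 1 1⟩
  P={7,10}:  v_{7} + v_{10} = v_{8} + v_{9} — sig = ⟨2 | 1 1⟩
  P={1,10}:  v_{1} + v_{10} = 2·v_{8} + v_{9} — sig = ⟨2 | 1 2⟩
  P={2,4}:  v_{2} + v_{4} = v_{3} + 2·v_{5} — sig = ⟨2 | 1 2⟩
  P={2,8}:  v_{2} + v_{8} = v_{3} + 2·v_{9} — sig = ⟨2 | 1 2⟩
  P={5,10}:  v_{5} + v_{10} = v_{3} + 2·v_{9} — sig = ⟨2 | 1 2⟩
  P={6,10}:  v_{6} + v_{10} = v_{3} + 2·v_{8} — sig = ⟨2 | 1 2⟩
  P={1,2}:  v_{1} + v_{2} = 2·v_{9} — sig = ⟨2 | 2⟩
  P={2,10}:  v_{2} + v_{10} = 2·v_{3} + 3·v_{9} — sig = ⟨2 | 2 3⟩
  P={3,5,9}:  v_{3} + v_{5} + v_{9} = v_{2} — sig = ⟨3 | 1⟩
  P={3,8,9}:  v_{3} + v_{8} + v_{9} = v_{10} — sig = ⟨3 | 1⟩

Signatures (|P|; sorted positive RHS coefficients), sorted:
    |P|=2: 21 collections, coeffs (), (), (), (1), (1), (1), (1), (1), (1), (1,1), (1,1), (1,1), (1,1), (1,1), (1,2), (1,2), (1,2), (1,2), (1,2), (2), (2,3)
    |P|=3: 2 collections, coeffs (1), (1)


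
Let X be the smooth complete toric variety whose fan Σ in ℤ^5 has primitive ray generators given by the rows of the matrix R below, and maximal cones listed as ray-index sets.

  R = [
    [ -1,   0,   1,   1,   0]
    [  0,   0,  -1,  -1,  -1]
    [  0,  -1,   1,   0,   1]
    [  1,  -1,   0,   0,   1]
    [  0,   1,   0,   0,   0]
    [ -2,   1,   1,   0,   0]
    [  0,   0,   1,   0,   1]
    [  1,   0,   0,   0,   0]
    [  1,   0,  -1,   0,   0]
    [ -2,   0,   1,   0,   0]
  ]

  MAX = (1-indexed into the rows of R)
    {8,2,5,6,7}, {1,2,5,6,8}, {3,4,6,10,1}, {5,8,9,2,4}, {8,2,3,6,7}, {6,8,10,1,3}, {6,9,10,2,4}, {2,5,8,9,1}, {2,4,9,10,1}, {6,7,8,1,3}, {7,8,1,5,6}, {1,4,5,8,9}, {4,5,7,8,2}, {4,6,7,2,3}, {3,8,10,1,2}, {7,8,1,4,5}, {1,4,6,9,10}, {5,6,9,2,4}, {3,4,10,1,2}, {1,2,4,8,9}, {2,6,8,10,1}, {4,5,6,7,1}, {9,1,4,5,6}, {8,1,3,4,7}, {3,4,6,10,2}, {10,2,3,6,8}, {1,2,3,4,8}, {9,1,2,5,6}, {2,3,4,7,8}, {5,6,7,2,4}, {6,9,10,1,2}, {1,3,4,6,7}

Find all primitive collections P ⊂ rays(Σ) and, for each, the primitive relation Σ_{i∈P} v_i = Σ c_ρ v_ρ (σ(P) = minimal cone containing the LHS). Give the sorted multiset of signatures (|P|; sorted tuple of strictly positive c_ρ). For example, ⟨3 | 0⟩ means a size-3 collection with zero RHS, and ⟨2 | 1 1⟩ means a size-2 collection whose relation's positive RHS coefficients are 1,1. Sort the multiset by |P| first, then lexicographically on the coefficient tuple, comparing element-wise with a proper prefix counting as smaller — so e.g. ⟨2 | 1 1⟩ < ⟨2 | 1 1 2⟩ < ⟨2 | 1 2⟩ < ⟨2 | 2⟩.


The 13 primitive collections of Σ (r=10, n=5):

  • {3,5}:  v_{3} + v_{5} = v_{7}  ⟹  sig = ⟨2 | 1⟩
  • {3,9}:  v_{3} + v_{9} = v_{4}  ⟹  sig = ⟨2 | 1⟩
  • {5,10}:  v_{5} + v_{10} = v_{6}  ⟹  sig = ⟨2 | 1⟩
  • {7,9}:  v_{7} + v_{9} = v_{4} + v_{5}  ⟹  sig = ⟨2 | 1 1⟩
  • {7,10}:  v_{7} + v_{10} = v_{3} + v_{6}  ⟹  sig = ⟨2 | 1 1⟩
  • {8,9,10}:  v_{8} + v_{9} + v_{10} = 0  ⟹  sig = ⟨3 | 0⟩
  • {4,6,8}:  v_{4} + v_{6} + v_{8} = v_{7}  ⟹  sig = ⟨3 | 1⟩
  • {4,8,10}:  v_{4} + v_{8} + v_{10} = v_{3}  ⟹  sig = ⟨3 | 1⟩
  • {6,8,9}:  v_{6} + v_{8} + v_{9} = v_{5}  ⟹  sig = ⟨3 | 1⟩
  • {1,2,7}:  v_{1} + v_{2} + v_{7} = v_{8} + v_{10}  ⟹  sig = ⟨3 | 1 1⟩
  • {1,2,4,5}:  v_{1} + v_{2} + v_{4} + v_{5} = 0  ⟹  sig = ⟨4 | 0⟩
  • {1,2,4,6}:  v_{1} + v_{2} + v_{4} + v_{6} = v_{10}  ⟹  sig = ⟨4 | 1⟩
  • {1,2,3,6}:  v_{1} + v_{2} + v_{3} + v_{6} = v_{8} + 2·v_{10}  ⟹  sig = ⟨4 | 1 2⟩

so the primitive-relation signature multiset is
[⟨2 | 1⟩, ⟨2 | 1⟩, ⟨2 | 1⟩, ⟨2 | 1 1⟩, ⟨2 | 1 1⟩, ⟨3 | 0⟩, ⟨3 | 1⟩, ⟨3 | 1⟩, ⟨3 | 1⟩, ⟨3 | 1 1⟩, ⟨4 | 0⟩, ⟨4 | 1⟩, ⟨4 | 1 2⟩]


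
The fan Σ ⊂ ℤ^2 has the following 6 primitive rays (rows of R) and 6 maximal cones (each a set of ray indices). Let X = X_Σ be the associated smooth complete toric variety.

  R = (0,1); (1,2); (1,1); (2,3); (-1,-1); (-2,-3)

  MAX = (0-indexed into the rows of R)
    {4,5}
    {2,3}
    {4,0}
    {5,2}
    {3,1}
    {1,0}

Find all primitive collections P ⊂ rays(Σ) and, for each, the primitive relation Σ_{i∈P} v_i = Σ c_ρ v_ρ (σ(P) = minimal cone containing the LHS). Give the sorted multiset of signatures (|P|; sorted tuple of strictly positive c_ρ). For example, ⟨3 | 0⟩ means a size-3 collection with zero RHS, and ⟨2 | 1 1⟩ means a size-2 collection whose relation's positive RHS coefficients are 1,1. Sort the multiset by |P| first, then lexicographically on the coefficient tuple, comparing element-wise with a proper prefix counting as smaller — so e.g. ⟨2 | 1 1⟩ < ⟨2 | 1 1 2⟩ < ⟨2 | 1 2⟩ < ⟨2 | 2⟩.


Minimal non-faces — 9 found among 6 rays, 6 max cones:

  P = {2,4}:  v_{2} + v_{4} = 0  →  sig = ⟨2 | 0⟩
  P = {3,5}:  v_{3} + v_{5} = 0  →  sig = ⟨2 | 0⟩
  P = {0,2}:  v_{0} + v_{2} = v_{1}  →  sig = ⟨2 | 1⟩
  P = {1,2}:  v_{1} + v_{2} = v_{3}  →  sig = ⟨2 | 1⟩
  P = {1,4}:  v_{1} + v_{4} = v_{0}  →  sig = ⟨2 | 1⟩
  P = {1,5}:  v_{1} + v_{5} = v_{4}  →  sig = ⟨2 | 1⟩
  P = {3,4}:  v_{3} + v_{4} = v_{1}  →  sig = ⟨2 | 1⟩
  P = {0,3}:  v_{0} + v_{3} = 2·v_{1}  →  sig = ⟨2 | 2⟩
  P = {0,5}:  v_{0} + v_{5} = 2·v_{4}  →  sig = ⟨2 | 2⟩

Signatures (|P|; sorted positive RHS coefficients), sorted:
    ⟨2 | 0⟩
    ⟨2 | 0⟩
    ⟨2 | 1⟩
    ⟨2 | 1⟩
    ⟨2 | 1⟩
    ⟨2 | 1⟩
    ⟨2 | 1⟩
    ⟨2 | 2⟩
    ⟨2 | 2⟩


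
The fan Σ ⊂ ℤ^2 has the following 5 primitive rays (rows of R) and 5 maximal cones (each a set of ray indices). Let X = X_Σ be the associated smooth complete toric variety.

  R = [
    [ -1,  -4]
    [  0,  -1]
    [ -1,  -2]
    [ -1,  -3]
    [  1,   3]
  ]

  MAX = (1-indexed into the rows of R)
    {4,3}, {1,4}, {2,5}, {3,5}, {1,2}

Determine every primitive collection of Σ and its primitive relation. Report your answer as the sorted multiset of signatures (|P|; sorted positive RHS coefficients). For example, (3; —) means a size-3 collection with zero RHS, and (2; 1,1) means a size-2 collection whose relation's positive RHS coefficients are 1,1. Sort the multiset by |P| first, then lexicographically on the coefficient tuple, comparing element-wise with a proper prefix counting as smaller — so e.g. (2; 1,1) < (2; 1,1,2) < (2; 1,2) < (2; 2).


Primitive collections (5):

  {4,5}:  v_{4} + v_{5} = 0  so sig = (2; —)
  {1,5}:  v_{1} + v_{5} = v_{2}  so sig = (2; 1)
  {2,3}:  v_{2} + v_{3} = v_{4}  so sig = (2; 1)
  {2,4}:  v_{2} + v_{4} = v_{1}  so sig = (2; 1)
  {1,3}:  v_{1} + v_{3} = 2·v_{4}  so sig = (2; 2)

Sorted signature multiset PRS(X):
    (2; —)
    (2; 1)
    (2; 1)
    (2; 1)
    (2; 2)
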